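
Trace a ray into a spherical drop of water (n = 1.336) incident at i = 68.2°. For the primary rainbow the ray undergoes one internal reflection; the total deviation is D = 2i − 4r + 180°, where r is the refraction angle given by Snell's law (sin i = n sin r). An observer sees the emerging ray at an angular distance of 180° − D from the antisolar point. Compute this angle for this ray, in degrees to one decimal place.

sin r = sin 68.2° / 1.336 = 0.9285/1.336 = 0.6950; r = 44.03°.
D = 2·68.2° − 4·44.03° + 180° = 136.40° − 176.10° + 180° = 140.30°.
Angle from antisolar point = 180° − D = 39.70°.

39.7°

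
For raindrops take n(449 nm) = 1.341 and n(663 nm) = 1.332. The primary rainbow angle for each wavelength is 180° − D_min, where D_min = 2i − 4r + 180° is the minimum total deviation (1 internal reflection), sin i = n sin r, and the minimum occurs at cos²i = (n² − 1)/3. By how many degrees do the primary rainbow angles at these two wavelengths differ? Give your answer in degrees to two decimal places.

1.29°

At 449 nm (n = 1.341): cos²i = 0.26609 → i = 58.946°, r = 39.705°, D_min = 139.071°, rainbow angle = 40.929°.
At 663 nm (n = 1.332): cos²i = 0.25807 → i = 59.469°, r = 40.290°, D_min = 137.776°, rainbow angle = 42.224°.
Angular width = |40.929° − 42.224°| = 1.295°.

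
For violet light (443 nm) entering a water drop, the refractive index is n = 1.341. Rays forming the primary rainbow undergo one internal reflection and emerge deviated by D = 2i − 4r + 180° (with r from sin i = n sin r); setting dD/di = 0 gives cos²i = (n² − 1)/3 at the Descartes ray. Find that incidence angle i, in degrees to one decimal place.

cos²i = (1.341² − 1)/3 = (1.79828 − 1)/3 = 0.26609.
cos i = 0.51584, so i = 58.946°.

58.9°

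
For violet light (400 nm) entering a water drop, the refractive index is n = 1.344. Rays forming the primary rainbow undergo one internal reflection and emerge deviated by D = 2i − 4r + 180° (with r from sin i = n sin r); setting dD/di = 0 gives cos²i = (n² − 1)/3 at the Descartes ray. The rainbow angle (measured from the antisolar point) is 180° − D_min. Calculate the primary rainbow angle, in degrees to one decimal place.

cos²i = (1.80634 − 1)/3 = 0.26878; i = arccos(0.51844) = 58.772°.
sin r = sin 58.772°/1.344 = 0.63625; r = 39.512°.
D_min = 2·58.772° − 4·39.512° + 180° = 139.495°.
Rainbow angle = 180° − D_min = 40.505°.

40.5°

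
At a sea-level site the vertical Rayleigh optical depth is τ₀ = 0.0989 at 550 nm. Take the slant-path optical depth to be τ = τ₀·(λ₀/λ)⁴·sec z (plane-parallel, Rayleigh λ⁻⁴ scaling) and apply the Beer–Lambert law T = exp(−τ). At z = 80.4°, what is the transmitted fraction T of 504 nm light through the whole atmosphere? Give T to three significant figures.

0.431

sec 80.4° = 5.9963.
τ = 0.0989 × (550/504)⁴ × 5.9963 = 0.0989 × 1.4182 × 5.9963 = 0.8410.
T = exp(−0.8410) = 0.4313.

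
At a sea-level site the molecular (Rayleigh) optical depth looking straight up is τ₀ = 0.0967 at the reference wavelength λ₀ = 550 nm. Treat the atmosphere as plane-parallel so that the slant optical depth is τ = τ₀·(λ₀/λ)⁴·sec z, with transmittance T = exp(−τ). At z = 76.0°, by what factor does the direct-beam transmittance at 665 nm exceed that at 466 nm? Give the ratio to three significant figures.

Airmass: sec 76.0° = 4.1336.
τ(665 nm) = 0.0967 × (550/665)⁴ × 4.1336 = 0.0967 × 0.4679 × 4.1336 = 0.1870.
τ(466 nm) = 0.0967 × (550/466)⁴ × 4.1336 = 0.0967 × 1.9405 × 4.1336 = 0.7756.
T(665)/T(466) = exp(τ_B − τ_A) = exp(0.5886) = 1.8015.

1.80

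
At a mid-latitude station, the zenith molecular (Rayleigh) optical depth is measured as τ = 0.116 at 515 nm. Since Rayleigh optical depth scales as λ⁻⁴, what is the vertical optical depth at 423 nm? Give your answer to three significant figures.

τ(423 nm) = τ(515 nm) × (515/423)⁴ = 0.116 × (1.2175)⁴ = 0.116 × 2.1972 = 0.2549.

0.255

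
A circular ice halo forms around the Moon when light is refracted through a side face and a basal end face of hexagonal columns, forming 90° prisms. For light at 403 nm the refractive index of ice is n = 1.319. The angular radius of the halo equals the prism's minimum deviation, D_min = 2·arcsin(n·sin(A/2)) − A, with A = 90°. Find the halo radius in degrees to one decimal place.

47.7°

n·sin(A/2) = 1.319 × sin 45° = 1.319 × 0.7071 = 0.9327.
D_min = 2·arcsin(0.9327) − 90° = 2 × 68.856° − 90° = 47.711°.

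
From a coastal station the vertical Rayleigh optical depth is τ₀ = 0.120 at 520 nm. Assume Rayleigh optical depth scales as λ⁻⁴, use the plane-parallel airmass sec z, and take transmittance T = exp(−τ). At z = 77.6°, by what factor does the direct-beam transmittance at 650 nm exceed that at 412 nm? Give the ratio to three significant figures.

3.28

Airmass: sec 77.6° = 4.6569.
τ(650 nm) = 0.120 × (520/650)⁴ × 4.6569 = 0.120 × 0.4096 × 4.6569 = 0.2289.
τ(412 nm) = 0.120 × (520/412)⁴ × 4.6569 = 0.120 × 2.5376 × 4.6569 = 1.4181.
T(650)/T(412) = exp(τ_B − τ_A) = exp(1.1892) = 3.2844.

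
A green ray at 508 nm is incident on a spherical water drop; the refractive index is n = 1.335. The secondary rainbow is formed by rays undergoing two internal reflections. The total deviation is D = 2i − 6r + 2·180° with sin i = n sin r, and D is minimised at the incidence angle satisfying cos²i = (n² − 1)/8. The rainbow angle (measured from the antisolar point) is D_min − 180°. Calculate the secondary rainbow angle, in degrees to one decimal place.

51.4°

cos²i = (1.78222 − 1)/8 = 0.09778; i = arccos(0.31269) = 71.778°.
sin r = sin 71.778°/1.335 = 0.71150; r = 45.357°.
D_min = 2·71.778° − 6·45.357° + 360° = 231.414°.
Rainbow angle = D_min − 180° = 51.414°.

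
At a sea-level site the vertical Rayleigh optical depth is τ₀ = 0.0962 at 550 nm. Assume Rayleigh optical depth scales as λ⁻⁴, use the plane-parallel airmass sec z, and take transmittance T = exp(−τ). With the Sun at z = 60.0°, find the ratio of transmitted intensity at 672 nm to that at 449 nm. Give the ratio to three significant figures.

1.41

Airmass: sec 60.0° = 2.0000.
τ(672 nm) = 0.0962 × (550/672)⁴ × 2.0000 = 0.0962 × 0.4487 × 2.0000 = 0.0863.
τ(449 nm) = 0.0962 × (550/449)⁴ × 2.0000 = 0.0962 × 2.2515 × 2.0000 = 0.4332.
T(672)/T(449) = exp(τ_B − τ_A) = exp(0.3468) = 1.4146.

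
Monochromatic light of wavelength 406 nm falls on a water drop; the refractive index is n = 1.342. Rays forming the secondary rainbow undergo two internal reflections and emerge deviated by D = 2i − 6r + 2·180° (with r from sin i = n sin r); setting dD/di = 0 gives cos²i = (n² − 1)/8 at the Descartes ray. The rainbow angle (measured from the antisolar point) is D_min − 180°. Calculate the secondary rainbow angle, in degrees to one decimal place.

cos²i = (1.80096 − 1)/8 = 0.10012; i = arccos(0.31642) = 71.554°.
sin r = sin 71.554°/1.342 = 0.70687; r = 44.981°.
D_min = 2·71.554° − 6·44.981° + 360° = 233.222°.
Rainbow angle = D_min − 180° = 53.222°.

53.2°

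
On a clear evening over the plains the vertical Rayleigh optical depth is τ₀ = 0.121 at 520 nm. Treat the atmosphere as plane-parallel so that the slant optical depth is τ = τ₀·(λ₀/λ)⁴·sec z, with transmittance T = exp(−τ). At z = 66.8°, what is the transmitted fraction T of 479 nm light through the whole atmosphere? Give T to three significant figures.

0.653

sec 66.8° = 2.5384.
τ = 0.121 × (520/479)⁴ × 2.5384 = 0.121 × 1.3889 × 2.5384 = 0.4266.
T = exp(−0.4266) = 0.6527.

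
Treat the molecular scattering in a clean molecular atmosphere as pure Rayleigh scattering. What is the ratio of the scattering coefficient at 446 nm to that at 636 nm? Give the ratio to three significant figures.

4.14

Rayleigh scattering ∝ λ⁻⁴, so the ratio of coefficients is the inverse fourth power of the wavelength ratio.
σ(446)/σ(636) = (636/446)⁴ = (1.4260)⁴ = 4.135.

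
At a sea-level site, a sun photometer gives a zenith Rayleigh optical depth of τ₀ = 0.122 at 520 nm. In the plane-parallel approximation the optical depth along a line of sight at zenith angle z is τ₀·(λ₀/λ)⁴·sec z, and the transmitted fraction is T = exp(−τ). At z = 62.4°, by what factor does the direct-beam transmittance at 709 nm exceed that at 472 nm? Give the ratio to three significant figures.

Airmass: sec 62.4° = 2.1584.
τ(709 nm) = 0.122 × (520/709)⁴ × 2.1584 = 0.122 × 0.2894 × 2.1584 = 0.0762.
τ(472 nm) = 0.122 × (520/472)⁴ × 2.1584 = 0.122 × 1.4731 × 2.1584 = 0.3879.
T(709)/T(472) = exp(τ_B − τ_A) = exp(0.3117) = 1.3658.

1.37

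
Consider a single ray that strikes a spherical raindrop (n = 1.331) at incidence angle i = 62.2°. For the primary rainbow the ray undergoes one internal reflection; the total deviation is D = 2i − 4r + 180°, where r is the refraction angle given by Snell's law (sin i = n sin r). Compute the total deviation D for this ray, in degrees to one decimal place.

137.8°

sin r = sin 62.2° / 1.331 = 0.8846/1.331 = 0.6646; r = 41.65°.
D = 2·62.2° − 4·41.65° + 180° = 124.40° − 166.61° + 180° = 137.79°.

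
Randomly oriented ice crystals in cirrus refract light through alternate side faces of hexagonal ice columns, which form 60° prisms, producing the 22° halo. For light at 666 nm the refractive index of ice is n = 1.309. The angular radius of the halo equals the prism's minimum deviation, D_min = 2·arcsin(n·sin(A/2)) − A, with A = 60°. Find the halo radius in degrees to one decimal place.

n·sin(A/2) = 1.309 × sin 30° = 1.309 × 0.5000 = 0.6545.
D_min = 2·arcsin(0.6545) − 60° = 2 × 40.882° − 60° = 21.763°.

21.8°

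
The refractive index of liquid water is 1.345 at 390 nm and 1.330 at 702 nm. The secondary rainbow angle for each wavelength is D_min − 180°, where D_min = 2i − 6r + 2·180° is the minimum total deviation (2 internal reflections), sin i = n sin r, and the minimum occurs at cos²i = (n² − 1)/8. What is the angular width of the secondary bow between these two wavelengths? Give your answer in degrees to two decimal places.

3.89°

At 390 nm (n = 1.345): cos²i = 0.10113 → i = 71.458°, r = 44.821°, D_min = 233.987°, rainbow angle = 53.987°.
At 702 nm (n = 1.330): cos²i = 0.09611 → i = 71.940°, r = 45.630°, D_min = 230.101°, rainbow angle = 50.101°.
Angular width = |53.987° − 50.101°| = 3.886°.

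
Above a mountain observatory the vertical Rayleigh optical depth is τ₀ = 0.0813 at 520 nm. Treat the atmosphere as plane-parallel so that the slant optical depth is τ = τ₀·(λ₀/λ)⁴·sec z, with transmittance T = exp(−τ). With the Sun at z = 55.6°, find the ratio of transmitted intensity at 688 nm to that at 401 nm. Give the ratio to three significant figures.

1.43

Airmass: sec 55.6° = 1.7700.
τ(688 nm) = 0.0813 × (520/688)⁴ × 1.7700 = 0.0813 × 0.3263 × 1.7700 = 0.0470.
τ(401 nm) = 0.0813 × (520/401)⁴ × 1.7700 = 0.0813 × 2.8277 × 1.7700 = 0.4069.
T(688)/T(401) = exp(τ_B − τ_A) = exp(0.3600) = 1.4333.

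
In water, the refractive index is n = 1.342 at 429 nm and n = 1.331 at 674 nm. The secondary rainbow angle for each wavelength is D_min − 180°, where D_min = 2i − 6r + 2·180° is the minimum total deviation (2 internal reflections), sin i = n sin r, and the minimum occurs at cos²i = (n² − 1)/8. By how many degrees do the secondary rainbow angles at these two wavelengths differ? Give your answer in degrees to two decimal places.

At 429 nm (n = 1.342): cos²i = 0.10012 → i = 71.554°, r = 44.981°, D_min = 233.222°, rainbow angle = 53.222°.
At 674 nm (n = 1.331): cos²i = 0.09645 → i = 71.907°, r = 45.575°, D_min = 230.365°, rainbow angle = 50.365°.
Angular width = |53.222° − 50.365°| = 2.857°.

2.86°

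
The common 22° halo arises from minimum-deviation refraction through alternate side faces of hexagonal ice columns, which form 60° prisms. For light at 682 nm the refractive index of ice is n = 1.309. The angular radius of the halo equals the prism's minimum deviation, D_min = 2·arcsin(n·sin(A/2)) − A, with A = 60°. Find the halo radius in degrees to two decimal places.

21.76°

n·sin(A/2) = 1.309 × sin 30° = 1.309 × 0.5000 = 0.6545.
D_min = 2·arcsin(0.6545) − 60° = 2 × 40.882° − 60° = 21.763°.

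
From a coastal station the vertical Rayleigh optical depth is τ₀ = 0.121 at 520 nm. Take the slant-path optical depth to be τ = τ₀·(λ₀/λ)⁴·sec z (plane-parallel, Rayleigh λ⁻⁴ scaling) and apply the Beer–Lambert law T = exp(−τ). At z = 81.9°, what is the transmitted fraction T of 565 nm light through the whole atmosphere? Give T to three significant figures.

sec 81.9° = 7.0972.
τ = 0.121 × (520/565)⁴ × 7.0972 = 0.121 × 0.7175 × 7.0972 = 0.6162.
T = exp(−0.6162) = 0.5400.

0.540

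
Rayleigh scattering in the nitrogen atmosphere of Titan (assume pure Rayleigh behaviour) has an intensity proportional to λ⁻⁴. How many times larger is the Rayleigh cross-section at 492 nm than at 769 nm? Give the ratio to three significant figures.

Rayleigh scattering ∝ λ⁻⁴, so the ratio of coefficients is the inverse fourth power of the wavelength ratio.
σ(492)/σ(769) = (769/492)⁴ = (1.5630)⁴ = 5.968.

5.97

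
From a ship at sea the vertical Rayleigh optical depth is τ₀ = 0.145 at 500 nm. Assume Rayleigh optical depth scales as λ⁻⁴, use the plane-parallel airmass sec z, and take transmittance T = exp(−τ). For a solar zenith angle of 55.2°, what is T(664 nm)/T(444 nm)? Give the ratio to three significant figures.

Airmass: sec 55.2° = 1.7522.
τ(664 nm) = 0.145 × (500/664)⁴ × 1.7522 = 0.145 × 0.3215 × 1.7522 = 0.0817.
τ(444 nm) = 0.145 × (500/444)⁴ × 1.7522 = 0.145 × 1.6082 × 1.7522 = 0.4086.
T(664)/T(444) = exp(τ_B − τ_A) = exp(0.3269) = 1.3867.

1.39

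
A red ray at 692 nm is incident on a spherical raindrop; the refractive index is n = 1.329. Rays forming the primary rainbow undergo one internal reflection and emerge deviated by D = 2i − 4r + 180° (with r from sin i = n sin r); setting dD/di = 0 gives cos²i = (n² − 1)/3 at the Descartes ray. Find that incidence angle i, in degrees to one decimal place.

59.6°

cos²i = (1.329² − 1)/3 = (1.76624 − 1)/3 = 0.25541.
cos i = 0.50538, so i = 59.643°.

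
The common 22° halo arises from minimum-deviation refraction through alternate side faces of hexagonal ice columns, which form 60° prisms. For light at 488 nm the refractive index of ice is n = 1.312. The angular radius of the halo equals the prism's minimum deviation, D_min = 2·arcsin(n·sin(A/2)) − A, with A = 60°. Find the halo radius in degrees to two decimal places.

n·sin(A/2) = 1.312 × sin 30° = 1.312 × 0.5000 = 0.6560.
D_min = 2·arcsin(0.6560) − 60° = 2 × 40.996° − 60° = 21.991°.

21.99°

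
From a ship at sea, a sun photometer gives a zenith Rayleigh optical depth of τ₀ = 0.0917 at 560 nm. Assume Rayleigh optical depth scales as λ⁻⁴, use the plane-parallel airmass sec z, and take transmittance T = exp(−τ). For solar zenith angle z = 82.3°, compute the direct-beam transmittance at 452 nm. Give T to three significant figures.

0.199

sec 82.3° = 7.4635.
τ = 0.0917 × (560/452)⁴ × 7.4635 = 0.0917 × 2.3561 × 7.4635 = 1.6125.
T = exp(−1.6125) = 0.1994.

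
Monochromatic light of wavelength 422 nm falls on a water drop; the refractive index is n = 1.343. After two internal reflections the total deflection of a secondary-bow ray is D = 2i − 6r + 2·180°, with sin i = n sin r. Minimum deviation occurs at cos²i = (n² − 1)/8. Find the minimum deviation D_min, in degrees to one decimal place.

cos²i = (1.80365 − 1)/8 = 0.10046; i = arccos(0.31695) = 71.522°.
sin r = sin 71.522°/1.343 = 0.70621; r = 44.928°.
D_min = 2·71.522° − 6·44.928° + 360° = 233.478°.

233.5°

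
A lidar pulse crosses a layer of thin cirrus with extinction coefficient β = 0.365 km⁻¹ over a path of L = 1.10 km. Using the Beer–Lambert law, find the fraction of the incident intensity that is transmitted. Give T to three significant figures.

τ = β·L = 0.365 × 1.10 = 0.4015.
T = exp(−0.4015) = 0.6693.

0.669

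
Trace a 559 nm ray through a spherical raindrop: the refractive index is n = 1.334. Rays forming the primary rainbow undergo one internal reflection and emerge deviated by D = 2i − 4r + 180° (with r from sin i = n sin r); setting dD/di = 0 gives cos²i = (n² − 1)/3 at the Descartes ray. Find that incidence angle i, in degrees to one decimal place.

59.4°

cos²i = (1.334² − 1)/3 = (1.77956 − 1)/3 = 0.25985.
cos i = 0.50976, so i = 59.352°.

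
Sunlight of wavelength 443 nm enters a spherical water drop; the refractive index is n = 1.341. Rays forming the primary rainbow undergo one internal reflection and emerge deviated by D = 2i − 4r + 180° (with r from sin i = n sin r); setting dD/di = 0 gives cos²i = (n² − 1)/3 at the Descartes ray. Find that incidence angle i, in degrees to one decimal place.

cos²i = (1.341² − 1)/3 = (1.79828 − 1)/3 = 0.26609.
cos i = 0.51584, so i = 58.946°.

58.9°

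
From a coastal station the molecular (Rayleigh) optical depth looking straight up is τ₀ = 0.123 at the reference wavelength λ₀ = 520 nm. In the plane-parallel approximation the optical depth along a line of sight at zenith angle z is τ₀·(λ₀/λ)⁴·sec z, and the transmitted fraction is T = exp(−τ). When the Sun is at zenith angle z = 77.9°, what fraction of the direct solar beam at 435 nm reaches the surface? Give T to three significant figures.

sec 77.9° = 4.7706.
τ = 0.123 × (520/435)⁴ × 4.7706 = 0.123 × 2.0420 × 4.7706 = 1.1982.
T = exp(−1.1982) = 0.3017.

0.302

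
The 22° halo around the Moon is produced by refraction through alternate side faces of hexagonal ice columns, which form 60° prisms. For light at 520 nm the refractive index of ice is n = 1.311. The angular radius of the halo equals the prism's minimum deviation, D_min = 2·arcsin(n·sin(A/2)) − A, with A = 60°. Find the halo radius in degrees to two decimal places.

n·sin(A/2) = 1.311 × sin 30° = 1.311 × 0.5000 = 0.6555.
D_min = 2·arcsin(0.6555) − 60° = 2 × 40.958° − 60° = 21.915°.

21.92°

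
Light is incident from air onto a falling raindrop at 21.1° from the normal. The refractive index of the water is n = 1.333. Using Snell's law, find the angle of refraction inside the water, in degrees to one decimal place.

Snell: sin θ_r = sin θ_i / n = sin 21.1° / 1.333 = 0.3600 / 1.333 = 0.2701.
θ_r = arcsin(0.2701) = 15.67°.

15.7°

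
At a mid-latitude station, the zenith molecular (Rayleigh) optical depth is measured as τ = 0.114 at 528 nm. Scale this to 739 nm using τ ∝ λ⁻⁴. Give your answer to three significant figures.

τ(739 nm) = τ(528 nm) × (528/739)⁴ = 0.114 × (0.7145)⁴ = 0.114 × 0.2606 = 0.0297.

0.0297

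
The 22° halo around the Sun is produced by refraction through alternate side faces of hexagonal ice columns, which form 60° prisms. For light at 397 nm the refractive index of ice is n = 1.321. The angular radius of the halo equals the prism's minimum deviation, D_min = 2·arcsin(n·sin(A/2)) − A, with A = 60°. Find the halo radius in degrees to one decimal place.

n·sin(A/2) = 1.321 × sin 30° = 1.321 × 0.5000 = 0.6605.
D_min = 2·arcsin(0.6605) − 60° = 2 × 41.338° − 60° = 22.676°.

22.7°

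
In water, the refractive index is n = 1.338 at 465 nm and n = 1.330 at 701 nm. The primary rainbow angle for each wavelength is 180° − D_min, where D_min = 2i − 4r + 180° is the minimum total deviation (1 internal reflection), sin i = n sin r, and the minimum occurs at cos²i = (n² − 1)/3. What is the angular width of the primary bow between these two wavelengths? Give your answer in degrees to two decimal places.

At 465 nm (n = 1.338): cos²i = 0.26341 → i = 59.120°, r = 39.899°, D_min = 138.643°, rainbow angle = 41.357°.
At 701 nm (n = 1.330): cos²i = 0.25630 → i = 59.585°, r = 40.422°, D_min = 137.484°, rainbow angle = 42.516°.
Angular width = |41.357° − 42.516°| = 1.160°.

1.16°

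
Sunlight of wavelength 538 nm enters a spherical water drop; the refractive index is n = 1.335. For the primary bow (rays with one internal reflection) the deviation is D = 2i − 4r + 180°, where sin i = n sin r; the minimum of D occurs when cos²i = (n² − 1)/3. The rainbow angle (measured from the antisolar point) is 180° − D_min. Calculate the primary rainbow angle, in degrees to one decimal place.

41.8°

cos²i = (1.78222 − 1)/3 = 0.26074; i = arccos(0.51063) = 59.294°.
sin r = sin 59.294°/1.335 = 0.64405; r = 40.094°.
D_min = 2·59.294° − 4·40.094° + 180° = 138.212°.
Rainbow angle = 180° − D_min = 41.788°.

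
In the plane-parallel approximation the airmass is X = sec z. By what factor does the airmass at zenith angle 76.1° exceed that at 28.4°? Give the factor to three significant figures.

3.66

X(76.1°)/X(28.4°) = sec 76.1° / sec 28.4° = cos 28.4° / cos 76.1° = 0.8796/0.2402 = 3.6617.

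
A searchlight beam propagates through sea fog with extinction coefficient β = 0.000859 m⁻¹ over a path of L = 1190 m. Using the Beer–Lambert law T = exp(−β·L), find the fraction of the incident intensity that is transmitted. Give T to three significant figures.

0.360

τ = β·L = 0.000859 × 1190 = 1.0222.
T = exp(−1.0222) = 0.3598.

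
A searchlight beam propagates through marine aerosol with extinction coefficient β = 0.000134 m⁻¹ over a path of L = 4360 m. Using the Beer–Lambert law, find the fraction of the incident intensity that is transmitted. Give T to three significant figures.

0.558

τ = β·L = 0.000134 × 4360 = 0.5842.
T = exp(−0.5842) = 0.5575.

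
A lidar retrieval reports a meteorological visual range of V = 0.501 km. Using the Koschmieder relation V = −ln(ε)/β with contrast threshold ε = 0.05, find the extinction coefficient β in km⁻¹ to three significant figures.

5.98 km⁻¹

β = −ln(0.05) / V = 2.996 / 0.501 = 5.9795 km⁻¹.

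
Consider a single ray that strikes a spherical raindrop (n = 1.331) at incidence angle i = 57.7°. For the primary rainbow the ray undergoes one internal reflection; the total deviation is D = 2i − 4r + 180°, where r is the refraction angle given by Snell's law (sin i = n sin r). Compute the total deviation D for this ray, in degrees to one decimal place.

sin r = sin 57.7° / 1.331 = 0.8453/1.331 = 0.6351; r = 39.42°.
D = 2·57.7° − 4·39.42° + 180° = 115.40° − 157.70° + 180° = 137.70°.

137.7°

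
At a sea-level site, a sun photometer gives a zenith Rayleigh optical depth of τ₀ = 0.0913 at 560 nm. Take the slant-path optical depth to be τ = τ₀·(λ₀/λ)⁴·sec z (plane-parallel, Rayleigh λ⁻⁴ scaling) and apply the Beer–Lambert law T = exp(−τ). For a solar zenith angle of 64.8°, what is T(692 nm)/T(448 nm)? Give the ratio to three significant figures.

1.54

Airmass: sec 64.8° = 2.3486.
τ(692 nm) = 0.0913 × (560/692)⁴ × 2.3486 = 0.0913 × 0.4289 × 2.3486 = 0.0920.
τ(448 nm) = 0.0913 × (560/448)⁴ × 2.3486 = 0.0913 × 2.4414 × 2.3486 = 0.5235.
T(692)/T(448) = exp(τ_B − τ_A) = exp(0.4315) = 1.5396.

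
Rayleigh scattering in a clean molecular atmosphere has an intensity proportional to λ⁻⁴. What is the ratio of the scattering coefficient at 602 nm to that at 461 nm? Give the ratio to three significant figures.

Rayleigh scattering ∝ λ⁻⁴, so the ratio of coefficients is the inverse fourth power of the wavelength ratio.
σ(602)/σ(461) = (461/602)⁴ = (0.7658)⁴ = 0.3439.

0.344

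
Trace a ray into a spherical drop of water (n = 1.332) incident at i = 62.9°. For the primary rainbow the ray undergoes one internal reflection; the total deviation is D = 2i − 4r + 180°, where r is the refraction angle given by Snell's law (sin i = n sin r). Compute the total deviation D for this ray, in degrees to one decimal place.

sin r = sin 62.9° / 1.332 = 0.8902/1.332 = 0.6683; r = 41.94°.
D = 2·62.9° − 4·41.94° + 180° = 125.80° − 167.75° + 180° = 138.05°.

138.0°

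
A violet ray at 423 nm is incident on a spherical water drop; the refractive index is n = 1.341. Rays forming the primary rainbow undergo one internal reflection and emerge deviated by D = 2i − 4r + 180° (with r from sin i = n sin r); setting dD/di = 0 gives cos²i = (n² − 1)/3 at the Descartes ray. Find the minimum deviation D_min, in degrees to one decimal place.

cos²i = (1.79828 − 1)/3 = 0.26609; i = arccos(0.51584) = 58.946°.
sin r = sin 58.946°/1.341 = 0.63884; r = 39.705°.
D_min = 2·58.946° − 4·39.705° + 180° = 139.071°.

139.1°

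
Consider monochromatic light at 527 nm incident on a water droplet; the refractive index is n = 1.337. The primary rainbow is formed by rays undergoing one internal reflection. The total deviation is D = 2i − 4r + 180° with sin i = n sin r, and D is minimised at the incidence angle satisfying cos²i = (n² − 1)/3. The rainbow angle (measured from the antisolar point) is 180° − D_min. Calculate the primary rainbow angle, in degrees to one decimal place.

cos²i = (1.78757 − 1)/3 = 0.26252; i = arccos(0.51237) = 59.178°.
sin r = sin 59.178°/1.337 = 0.64231; r = 39.964°.
D_min = 2·59.178° − 4·39.964° + 180° = 138.500°.
Rainbow angle = 180° − D_min = 41.500°.

41.5°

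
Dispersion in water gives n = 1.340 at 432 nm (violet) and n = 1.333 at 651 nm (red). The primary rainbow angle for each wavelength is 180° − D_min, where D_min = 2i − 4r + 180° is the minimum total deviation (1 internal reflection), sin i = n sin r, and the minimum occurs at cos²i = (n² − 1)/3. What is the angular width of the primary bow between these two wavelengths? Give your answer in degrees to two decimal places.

1.01°

At 432 nm (n = 1.340): cos²i = 0.26520 → i = 59.004°, r = 39.770°, D_min = 138.929°, rainbow angle = 41.071°.
At 651 nm (n = 1.333): cos²i = 0.25896 → i = 59.410°, r = 40.225°, D_min = 137.922°, rainbow angle = 42.078°.
Angular width = |41.071° − 42.078°| = 1.007°.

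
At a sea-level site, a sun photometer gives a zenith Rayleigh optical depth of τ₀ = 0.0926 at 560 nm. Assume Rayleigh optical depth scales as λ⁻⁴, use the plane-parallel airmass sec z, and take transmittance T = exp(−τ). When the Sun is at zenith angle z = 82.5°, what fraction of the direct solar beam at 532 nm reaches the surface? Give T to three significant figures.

sec 82.5° = 7.6613.
τ = 0.0926 × (560/532)⁴ × 7.6613 = 0.0926 × 1.2277 × 7.6613 = 0.8710.
T = exp(−0.8710) = 0.4185.

0.419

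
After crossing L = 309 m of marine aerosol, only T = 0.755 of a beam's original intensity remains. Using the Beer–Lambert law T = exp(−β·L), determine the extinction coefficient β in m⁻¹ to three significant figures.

0.000910 m⁻¹

Beer–Lambert: T = exp(−βL) ⇒ β = −ln(T)/L = −ln(0.755)/309 = 0.2810/309 = 0.0009095 m⁻¹.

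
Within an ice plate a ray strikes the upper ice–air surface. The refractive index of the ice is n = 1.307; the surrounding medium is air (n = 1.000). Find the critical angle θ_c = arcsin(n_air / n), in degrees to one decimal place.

49.9°

sin θ_c = n_air / n = 1.000 / 1.307 = 0.7651.
θ_c = arcsin(0.7651) = 49.92°.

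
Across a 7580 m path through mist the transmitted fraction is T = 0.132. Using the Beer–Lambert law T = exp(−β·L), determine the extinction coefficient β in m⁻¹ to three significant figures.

0.000267 m⁻¹

Beer–Lambert: T = exp(−βL) ⇒ β = −ln(T)/L = −ln(0.132)/7580 = 2.0250/7580 = 0.0002671 m⁻¹.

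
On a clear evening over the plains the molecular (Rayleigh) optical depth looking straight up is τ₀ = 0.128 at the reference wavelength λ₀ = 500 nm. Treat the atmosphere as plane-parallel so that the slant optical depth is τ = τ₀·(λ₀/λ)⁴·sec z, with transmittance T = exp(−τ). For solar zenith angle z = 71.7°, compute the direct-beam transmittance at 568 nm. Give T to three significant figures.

sec 71.7° = 3.1848.
τ = 0.128 × (500/568)⁴ × 3.1848 = 0.128 × 0.6005 × 3.1848 = 0.2448.
T = exp(−0.2448) = 0.7829.

0.783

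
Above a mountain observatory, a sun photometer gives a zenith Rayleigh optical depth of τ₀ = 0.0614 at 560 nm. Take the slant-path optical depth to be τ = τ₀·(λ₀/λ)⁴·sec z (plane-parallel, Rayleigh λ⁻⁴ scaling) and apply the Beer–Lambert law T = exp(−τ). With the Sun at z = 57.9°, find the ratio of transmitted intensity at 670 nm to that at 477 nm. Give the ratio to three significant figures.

Airmass: sec 57.9° = 1.8818.
τ(670 nm) = 0.0614 × (560/670)⁴ × 1.8818 = 0.0614 × 0.4880 × 1.8818 = 0.0564.
τ(477 nm) = 0.0614 × (560/477)⁴ × 1.8818 = 0.0614 × 1.8997 × 1.8818 = 0.2195.
T(670)/T(477) = exp(τ_B − τ_A) = exp(0.1631) = 1.1772.

1.18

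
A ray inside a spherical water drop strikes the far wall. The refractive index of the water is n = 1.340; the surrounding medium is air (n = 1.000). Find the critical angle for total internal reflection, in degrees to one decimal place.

48.3°

sin θ_c = n_air / n = 1.000 / 1.340 = 0.7463.
θ_c = arcsin(0.7463) = 48.27°.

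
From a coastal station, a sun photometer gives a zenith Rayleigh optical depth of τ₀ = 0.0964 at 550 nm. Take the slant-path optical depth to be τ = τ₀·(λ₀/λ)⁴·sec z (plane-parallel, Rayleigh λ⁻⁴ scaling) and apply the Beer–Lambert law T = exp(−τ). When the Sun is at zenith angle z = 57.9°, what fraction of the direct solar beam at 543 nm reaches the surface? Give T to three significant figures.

0.826

sec 57.9° = 1.8818.
τ = 0.0964 × (550/543)⁴ × 1.8818 = 0.0964 × 1.0526 × 1.8818 = 0.1909.
T = exp(−0.1909) = 0.8262.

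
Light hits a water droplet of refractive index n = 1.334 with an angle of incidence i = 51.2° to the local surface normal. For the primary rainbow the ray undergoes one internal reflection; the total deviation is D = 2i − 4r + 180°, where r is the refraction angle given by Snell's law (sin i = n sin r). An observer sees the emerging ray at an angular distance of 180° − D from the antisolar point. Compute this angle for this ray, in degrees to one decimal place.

40.6°

sin r = sin 51.2° / 1.334 = 0.7793/1.334 = 0.5842; r = 35.75°.
D = 2·51.2° − 4·35.75° + 180° = 102.40° − 142.99° + 180° = 139.41°.
Angle from antisolar point = 180° − D = 40.59°.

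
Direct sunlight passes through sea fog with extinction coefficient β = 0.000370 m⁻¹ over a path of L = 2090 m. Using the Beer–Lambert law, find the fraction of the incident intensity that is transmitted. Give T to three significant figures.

τ = β·L = 0.000370 × 2090 = 0.7733.
T = exp(−0.7733) = 0.4615.

0.461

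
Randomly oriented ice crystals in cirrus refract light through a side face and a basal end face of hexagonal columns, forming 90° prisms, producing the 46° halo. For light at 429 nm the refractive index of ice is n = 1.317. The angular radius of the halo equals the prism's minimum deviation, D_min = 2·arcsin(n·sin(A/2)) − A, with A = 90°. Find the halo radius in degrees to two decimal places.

47.26°

n·sin(A/2) = 1.317 × sin 45° = 1.317 × 0.7071 = 0.9313.
D_min = 2·arcsin(0.9313) − 90° = 2 × 68.632° − 90° = 47.264°.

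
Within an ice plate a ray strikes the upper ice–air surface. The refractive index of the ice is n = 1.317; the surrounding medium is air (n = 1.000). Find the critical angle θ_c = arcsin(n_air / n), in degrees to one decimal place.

49.4°

sin θ_c = n_air / n = 1.000 / 1.317 = 0.7593.
θ_c = arcsin(0.7593) = 49.40°.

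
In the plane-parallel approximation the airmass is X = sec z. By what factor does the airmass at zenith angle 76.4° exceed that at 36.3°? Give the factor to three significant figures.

X(76.4°)/X(36.3°) = sec 76.4° / sec 36.3° = cos 36.3° / cos 76.4° = 0.8059/0.2351 = 3.4274.

3.43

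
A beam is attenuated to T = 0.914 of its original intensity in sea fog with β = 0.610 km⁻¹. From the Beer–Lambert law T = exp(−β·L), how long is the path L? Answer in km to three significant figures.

Beer–Lambert: T = exp(−βL) ⇒ L = −ln(T)/β = −ln(0.914)/0.610 = 0.0899/0.610 = 0.1474 km.

0.147 km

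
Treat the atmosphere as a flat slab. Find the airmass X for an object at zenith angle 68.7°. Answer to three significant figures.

2.75

X = sec z = 1/cos 68.7° = 1/0.3633 = 2.7529.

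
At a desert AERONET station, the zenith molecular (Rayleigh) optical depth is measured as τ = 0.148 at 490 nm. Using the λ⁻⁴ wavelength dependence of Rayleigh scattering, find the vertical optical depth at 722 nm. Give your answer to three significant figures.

τ(722 nm) = τ(490 nm) × (490/722)⁴ = 0.148 × (0.6787)⁴ = 0.148 × 0.2121 = 0.0314.

0.0314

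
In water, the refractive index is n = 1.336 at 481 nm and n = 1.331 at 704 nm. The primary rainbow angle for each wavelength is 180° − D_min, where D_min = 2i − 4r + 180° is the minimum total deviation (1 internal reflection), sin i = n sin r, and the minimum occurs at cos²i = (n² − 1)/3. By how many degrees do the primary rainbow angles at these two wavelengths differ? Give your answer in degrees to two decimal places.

0.73°

At 481 nm (n = 1.336): cos²i = 0.26163 → i = 59.236°, r = 40.029°, D_min = 138.356°, rainbow angle = 41.644°.
At 704 nm (n = 1.331): cos²i = 0.25719 → i = 59.527°, r = 40.356°, D_min = 137.630°, rainbow angle = 42.370°.
Angular width = |41.644° − 42.370°| = 0.726°.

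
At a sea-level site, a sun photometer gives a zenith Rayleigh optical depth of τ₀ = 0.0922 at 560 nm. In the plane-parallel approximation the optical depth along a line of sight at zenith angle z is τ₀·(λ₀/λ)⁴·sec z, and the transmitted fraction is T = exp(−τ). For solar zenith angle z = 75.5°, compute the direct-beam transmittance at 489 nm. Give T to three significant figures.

sec 75.5° = 3.9939.
τ = 0.0922 × (560/489)⁴ × 3.9939 = 0.0922 × 1.7200 × 3.9939 = 0.6334.
T = exp(−0.6334) = 0.5308.

0.531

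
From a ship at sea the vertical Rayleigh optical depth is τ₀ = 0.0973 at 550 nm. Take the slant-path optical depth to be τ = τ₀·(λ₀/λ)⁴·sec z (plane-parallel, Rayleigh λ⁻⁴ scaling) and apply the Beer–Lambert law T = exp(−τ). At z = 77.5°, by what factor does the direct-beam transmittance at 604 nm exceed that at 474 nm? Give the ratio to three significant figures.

Airmass: sec 77.5° = 4.6202.
τ(604 nm) = 0.0973 × (550/604)⁴ × 4.6202 = 0.0973 × 0.6875 × 4.6202 = 0.3091.
τ(474 nm) = 0.0973 × (550/474)⁴ × 4.6202 = 0.0973 × 1.8127 × 4.6202 = 0.8149.
T(604)/T(474) = exp(τ_B − τ_A) = exp(0.5058) = 1.6584.

1.66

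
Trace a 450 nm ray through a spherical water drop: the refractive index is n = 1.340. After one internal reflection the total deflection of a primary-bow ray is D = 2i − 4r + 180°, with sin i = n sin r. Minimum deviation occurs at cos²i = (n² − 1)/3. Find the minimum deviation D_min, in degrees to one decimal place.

138.9°

cos²i = (1.79560 − 1)/3 = 0.26520; i = arccos(0.51498) = 59.004°.
sin r = sin 59.004°/1.340 = 0.63971; r = 39.770°.
D_min = 2·59.004° − 4·39.770° + 180° = 138.929°.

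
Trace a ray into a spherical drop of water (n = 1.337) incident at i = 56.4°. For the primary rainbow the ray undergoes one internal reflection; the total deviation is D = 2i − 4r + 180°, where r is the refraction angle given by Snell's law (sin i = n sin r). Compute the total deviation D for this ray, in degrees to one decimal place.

138.7°

sin r = sin 56.4° / 1.337 = 0.8329/1.337 = 0.6230; r = 38.53°.
D = 2·56.4° − 4·38.53° + 180° = 112.80° − 154.14° + 180° = 138.66°.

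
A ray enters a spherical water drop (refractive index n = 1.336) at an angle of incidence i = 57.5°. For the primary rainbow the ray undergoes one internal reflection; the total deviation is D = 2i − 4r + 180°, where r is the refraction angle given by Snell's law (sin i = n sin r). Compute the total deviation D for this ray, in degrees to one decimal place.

sin r = sin 57.5° / 1.336 = 0.8434/1.336 = 0.6313; r = 39.14°.
D = 2·57.5° − 4·39.14° + 180° = 115.00° − 156.58° + 180° = 138.42°.

138.4°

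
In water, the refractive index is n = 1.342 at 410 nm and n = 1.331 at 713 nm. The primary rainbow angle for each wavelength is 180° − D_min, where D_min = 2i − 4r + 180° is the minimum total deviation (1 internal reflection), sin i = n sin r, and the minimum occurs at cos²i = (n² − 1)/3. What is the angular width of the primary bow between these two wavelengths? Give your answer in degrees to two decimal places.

1.58°

At 410 nm (n = 1.342): cos²i = 0.26699 → i = 58.888°, r = 39.641°, D_min = 139.213°, rainbow angle = 40.787°.
At 713 nm (n = 1.331): cos²i = 0.25719 → i = 59.527°, r = 40.356°, D_min = 137.630°, rainbow angle = 42.370°.
Angular width = |40.787° − 42.370°| = 1.583°.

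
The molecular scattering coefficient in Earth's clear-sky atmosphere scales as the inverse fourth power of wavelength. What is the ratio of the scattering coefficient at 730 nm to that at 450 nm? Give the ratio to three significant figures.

0.144

Rayleigh scattering ∝ λ⁻⁴, so the ratio of coefficients is the inverse fourth power of the wavelength ratio.
σ(730)/σ(450) = (450/730)⁴ = (0.6164)⁴ = 0.1444.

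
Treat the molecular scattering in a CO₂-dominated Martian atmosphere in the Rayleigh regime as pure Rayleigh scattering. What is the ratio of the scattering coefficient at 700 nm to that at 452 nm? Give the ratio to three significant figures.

Rayleigh scattering ∝ λ⁻⁴, so the ratio of coefficients is the inverse fourth power of the wavelength ratio.
σ(700)/σ(452) = (452/700)⁴ = (0.6457)⁴ = 0.1738.

0.174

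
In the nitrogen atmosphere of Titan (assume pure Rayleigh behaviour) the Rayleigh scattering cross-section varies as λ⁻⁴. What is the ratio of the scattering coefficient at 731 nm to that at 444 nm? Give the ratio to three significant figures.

0.136

Rayleigh scattering ∝ λ⁻⁴, so the ratio of coefficients is the inverse fourth power of the wavelength ratio.
σ(731)/σ(444) = (444/731)⁴ = (0.6074)⁴ = 0.1361.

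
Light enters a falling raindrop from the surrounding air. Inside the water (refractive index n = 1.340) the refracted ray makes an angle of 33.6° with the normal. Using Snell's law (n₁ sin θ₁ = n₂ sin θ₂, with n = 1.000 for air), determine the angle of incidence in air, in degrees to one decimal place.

Snell: sin θ_i = n · sin θ_r = 1.340 × sin 33.6° = 1.340 × 0.5534 = 0.7415.
θ_i = arcsin(0.7415) = 47.86°.

47.9°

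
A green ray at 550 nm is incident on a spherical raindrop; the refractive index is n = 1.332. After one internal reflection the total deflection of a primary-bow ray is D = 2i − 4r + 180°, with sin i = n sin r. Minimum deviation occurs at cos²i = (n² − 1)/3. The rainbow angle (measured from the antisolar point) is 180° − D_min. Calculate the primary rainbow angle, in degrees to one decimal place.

cos²i = (1.77422 − 1)/3 = 0.25807; i = arccos(0.50801) = 59.469°.
sin r = sin 59.469°/1.332 = 0.64666; r = 40.290°.
D_min = 2·59.469° − 4·40.290° + 180° = 137.776°.
Rainbow angle = 180° − D_min = 42.224°.

42.2°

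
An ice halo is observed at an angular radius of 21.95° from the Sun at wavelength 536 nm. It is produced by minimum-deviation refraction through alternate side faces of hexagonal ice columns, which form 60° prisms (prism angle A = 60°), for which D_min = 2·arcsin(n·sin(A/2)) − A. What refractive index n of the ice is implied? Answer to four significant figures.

1.311

Rearranging: n = sin((D_min + A)/2) / sin(A/2).
(D_min + A)/2 = (21.95° + 60°)/2 = 40.975°.
n = sin 40.975° / sin 30° = 0.6557 / 0.5000 = 1.3115.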